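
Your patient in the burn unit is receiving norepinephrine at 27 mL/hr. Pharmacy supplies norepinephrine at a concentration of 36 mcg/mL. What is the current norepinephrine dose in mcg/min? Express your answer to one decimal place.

16.2 mcg/min

Drug rate = 27 mL/hr × 36 mcg/mL = 972 mcg/hr
972 mcg/hr ÷ 60 min/hr = 16.2 mcg/min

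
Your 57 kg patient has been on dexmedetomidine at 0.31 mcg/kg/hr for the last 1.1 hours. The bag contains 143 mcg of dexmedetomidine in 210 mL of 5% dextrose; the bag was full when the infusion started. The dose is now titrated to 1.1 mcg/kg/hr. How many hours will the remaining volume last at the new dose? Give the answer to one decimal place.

2.0 hours

Initial rate:
Dose = 0.31 mcg/kg/hr × 57 kg = 17.67 mcg/hr
Concentration = 143 mcg ÷ 210 mL = 0.6809524 mcg/mL
Rate = 17.67 mcg/hr ÷ 0.6809524 mcg/mL = 25.94895 mL/hr
Volume infused so far = 25.94895 mL/hr × 1.1 hr = 28.54385 mL
Volume remaining = 210 − 28.54385 = 181.4562 mL
New rate:
Dose = 1.1 mcg/kg/hr × 57 kg = 62.7 mcg/hr
Rate = 62.7 mcg/hr ÷ 0.6809524 mcg/mL = 92.07692 mL/hr
Time remaining = 181.4562 mL ÷ 92.07692 mL/hr = 1.970702 hr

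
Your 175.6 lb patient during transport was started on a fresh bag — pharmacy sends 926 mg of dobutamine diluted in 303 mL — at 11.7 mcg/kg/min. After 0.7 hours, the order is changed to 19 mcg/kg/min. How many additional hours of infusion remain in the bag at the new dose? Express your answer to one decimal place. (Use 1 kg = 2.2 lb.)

9.7 hours

Initial rate:
Weight = 175.6 lb ÷ 2.2 lb/kg = 79.81818 kg
Dose = 11.7 mcg/kg/min × 79.81818 kg = 933.8727 mcg/min
933.8727 mcg/min × 60 min/hr = 56032.36 mcg/hr
Concentration = 926 mg ÷ 303 mL = 3.056106 mg/mL = 3056.106 mcg/mL
Rate = 56032.36 mcg/hr ÷ 3056.106 mcg/mL = 18.33456 mL/hr
Volume infused so far = 18.33456 mL/hr × 0.7 hr = 12.83419 mL
Volume remaining = 303 − 12.83419 = 290.1658 mL
New rate:
Dose = 19 mcg/kg/min × 79.81818 kg = 1516.545 mcg/min
1516.545 mcg/min × 60 min/hr = 90992.73 mcg/hr
Rate = 90992.73 mcg/hr ÷ 3056.106 mcg/mL = 29.77408 mL/hr
Time remaining = 290.1658 mL ÷ 29.77408 mL/hr = 9.745585 hr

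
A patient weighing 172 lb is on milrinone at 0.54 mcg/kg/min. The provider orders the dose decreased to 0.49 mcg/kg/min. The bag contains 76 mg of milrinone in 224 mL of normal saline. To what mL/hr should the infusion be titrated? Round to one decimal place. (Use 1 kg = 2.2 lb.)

Weight = 172 lb ÷ 2.2 lb/kg = 78.18182 kg
Dose = 0.49 mcg/kg/min × 78.18182 kg = 38.30909 mcg/min
38.30909 mcg/min × 60 min/hr = 2298.545 mcg/hr
Concentration = 76 mg ÷ 224 mL = 0.3392857 mg/mL = 339.2857 mcg/mL
Rate = 2298.545 mcg/hr ÷ 339.2857 mcg/mL = 6.77466 mL/hr

6.8 mL/hr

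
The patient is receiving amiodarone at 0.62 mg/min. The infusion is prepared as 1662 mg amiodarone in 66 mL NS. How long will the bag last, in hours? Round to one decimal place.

0.62 mg/min × 60 min/hr = 37.2 mg/hr
Concentration = 1662 mg ÷ 66 mL = 25.18182 mg/mL
Rate = 37.2 mg/hr ÷ 25.18182 mg/mL = 1.477256 mL/hr
Duration = 66 mL ÷ 1.477256 mL/hr = 44.67742 hr

44.7 hours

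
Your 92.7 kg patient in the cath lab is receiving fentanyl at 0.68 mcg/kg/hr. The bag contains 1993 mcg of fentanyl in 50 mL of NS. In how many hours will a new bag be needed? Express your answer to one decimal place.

31.6 hours

Dose = 0.68 mcg/kg/hr × 92.7 kg = 63.036 mcg/hr
Concentration = 1993 mcg ÷ 50 mL = 39.86 mcg/mL
Rate = 63.036 mcg/hr ÷ 39.86 mcg/mL = 1.581435 mL/hr
Duration = 50 mL ÷ 1.581435 mL/hr = 31.61685 hr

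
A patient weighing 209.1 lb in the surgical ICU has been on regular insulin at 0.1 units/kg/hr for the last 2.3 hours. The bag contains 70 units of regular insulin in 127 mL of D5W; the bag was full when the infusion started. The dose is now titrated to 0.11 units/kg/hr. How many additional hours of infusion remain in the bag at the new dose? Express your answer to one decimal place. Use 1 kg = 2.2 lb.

Initial rate:
Weight = 209.1 lb ÷ 2.2 lb/kg = 95.04545 kg
Dose = 0.1 units/kg/hr × 95.04545 kg = 9.504545 units/hr
Concentration = 70 units ÷ 127 mL = 0.5511811 units/mL
Rate = 9.504545 units/hr ÷ 0.5511811 units/mL = 17.24396 mL/hr
Volume infused so far = 17.24396 mL/hr × 2.3 hr = 39.66111 mL
Volume remaining = 127 − 39.66111 = 87.33889 mL
New rate:
Dose = 0.11 units/kg/hr × 95.04545 kg = 10.455 units/hr
Rate = 10.455 units/hr ÷ 0.5511811 units/mL = 18.96836 mL/hr
Time remaining = 87.33889 mL ÷ 18.96836 mL/hr = 4.604452 hr

4.6 hours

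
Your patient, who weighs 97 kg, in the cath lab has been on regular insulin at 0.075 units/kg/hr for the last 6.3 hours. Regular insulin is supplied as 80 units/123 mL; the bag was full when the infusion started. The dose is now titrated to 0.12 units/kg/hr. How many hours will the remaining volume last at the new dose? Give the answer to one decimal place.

2.9 hours

Initial rate:
Dose = 0.075 units/kg/hr × 97 kg = 7.275 units/hr
Concentration = 80 units ÷ 123 mL = 0.6504065 units/mL
Rate = 7.275 units/hr ÷ 0.6504065 units/mL = 11.18531 mL/hr
Volume infused so far = 11.18531 mL/hr × 6.3 hr = 70.46747 mL
Volume remaining = 123 − 70.46747 = 52.53253 mL
New rate:
Dose = 0.12 units/kg/hr × 97 kg = 11.64 units/hr
Rate = 11.64 units/hr ÷ 0.6504065 units/mL = 17.8965 mL/hr
Time remaining = 52.53253 mL ÷ 17.8965 mL/hr = 2.935352 hr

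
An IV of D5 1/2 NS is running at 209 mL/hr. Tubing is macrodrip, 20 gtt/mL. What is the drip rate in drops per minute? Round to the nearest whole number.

209 mL/hr ÷ 60 min/hr = 3.483333 mL/min
3.483333 mL/min × 20 gtt/mL = 69.66667 gtt/min

70 gtt/min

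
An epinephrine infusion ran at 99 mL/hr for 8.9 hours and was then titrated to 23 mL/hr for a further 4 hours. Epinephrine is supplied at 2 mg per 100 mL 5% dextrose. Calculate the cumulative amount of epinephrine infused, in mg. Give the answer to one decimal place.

19.5 mg

Concentration = 2 mg ÷ 100 mL = 0.02 mg/mL
Stage 1: 99 mL/hr × 8.9 hr = 881.1 mL → 881.1 mL × 0.02 mg/mL = 17.622 mg
Stage 2: 23 mL/hr × 4 hr = 92 mL → 92 mL × 0.02 mg/mL = 1.84 mg
Total = 17.622 + 1.84 = 19.462 mg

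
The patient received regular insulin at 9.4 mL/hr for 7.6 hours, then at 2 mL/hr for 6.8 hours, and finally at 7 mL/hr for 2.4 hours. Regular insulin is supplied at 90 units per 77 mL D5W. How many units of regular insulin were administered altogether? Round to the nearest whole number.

Concentration = 90 units ÷ 77 mL = 1.168831 units/mL
Stage 1: 9.4 mL/hr × 7.6 hr = 71.44 mL → 71.44 mL × 1.168831 units/mL = 83.5013 units
Stage 2: 2 mL/hr × 6.8 hr = 13.6 mL → 13.6 mL × 1.168831 units/mL = 15.8961 units
Stage 3: 7 mL/hr × 2.4 hr = 16.8 mL → 16.8 mL × 1.168831 units/mL = 19.63636 units
Total = 83.5013 + 15.8961 + 19.63636 = 119.0338 units

119 units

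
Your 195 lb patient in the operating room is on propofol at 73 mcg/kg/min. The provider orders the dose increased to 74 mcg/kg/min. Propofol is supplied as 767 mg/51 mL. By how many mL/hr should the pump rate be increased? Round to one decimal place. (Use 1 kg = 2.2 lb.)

0.4 mL/hr

At the current dose:
Weight = 195 lb ÷ 2.2 lb/kg = 88.63636 kg
Dose = 73 mcg/kg/min × 88.63636 kg = 6470.455 mcg/min
6470.455 mcg/min × 60 min/hr = 388227.3 mcg/hr
Concentration = 767 mg ÷ 51 mL = 15.03922 mg/mL = 15039.22 mcg/mL
Rate = 388227.3 mcg/hr ÷ 15039.22 mcg/mL = 25.81433 mL/hr
At the new dose:
Dose = 74 mcg/kg/min × 88.63636 kg = 6559.091 mcg/min
6559.091 mcg/min × 60 min/hr = 393545.5 mcg/hr
Rate = 393545.5 mcg/hr ÷ 15039.22 mcg/mL = 26.16795 mL/hr
Change = 26.16795 − 25.81433 = 0.353621 mL/hr → 0.353621 mL/hr increase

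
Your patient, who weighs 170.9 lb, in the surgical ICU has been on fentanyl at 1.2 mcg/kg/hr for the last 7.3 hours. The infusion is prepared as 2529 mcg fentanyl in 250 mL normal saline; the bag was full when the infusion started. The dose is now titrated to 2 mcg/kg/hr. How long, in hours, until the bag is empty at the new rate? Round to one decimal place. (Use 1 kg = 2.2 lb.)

11.9 hours

Initial rate:
Weight = 170.9 lb ÷ 2.2 lb/kg = 77.68182 kg
Dose = 1.2 mcg/kg/hr × 77.68182 kg = 93.21818 mcg/hr
Concentration = 2529 mcg ÷ 250 mL = 10.116 mcg/mL
Rate = 93.21818 mcg/hr ÷ 10.116 mcg/mL = 9.214925 mL/hr
Volume infused so far = 9.214925 mL/hr × 7.3 hr = 67.26895 mL
Volume remaining = 250 − 67.26895 = 182.731 mL
New rate:
Dose = 2 mcg/kg/hr × 77.68182 kg = 155.3636 mcg/hr
Rate = 155.3636 mcg/hr ÷ 10.116 mcg/mL = 15.35821 mL/hr
Time remaining = 182.731 mL ÷ 15.35821 mL/hr = 11.89794 hr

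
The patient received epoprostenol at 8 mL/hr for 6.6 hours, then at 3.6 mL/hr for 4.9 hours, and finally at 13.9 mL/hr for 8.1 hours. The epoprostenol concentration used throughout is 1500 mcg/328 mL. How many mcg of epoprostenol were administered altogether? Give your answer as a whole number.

Concentration = 1500 mcg ÷ 328 mL = 4.573171 mcg/mL
Stage 1: 8 mL/hr × 6.6 hr = 52.8 mL → 52.8 mL × 4.573171 mcg/mL = 241.4634 mcg
Stage 2: 3.6 mL/hr × 4.9 hr = 17.64 mL → 17.64 mL × 4.573171 mcg/mL = 80.67073 mcg
Stage 3: 13.9 mL/hr × 8.1 hr = 112.59 mL → 112.59 mL × 4.573171 mcg/mL = 514.8933 mcg
Total = 241.4634 + 80.67073 + 514.8933 = 837.0274 mcg

837 mcg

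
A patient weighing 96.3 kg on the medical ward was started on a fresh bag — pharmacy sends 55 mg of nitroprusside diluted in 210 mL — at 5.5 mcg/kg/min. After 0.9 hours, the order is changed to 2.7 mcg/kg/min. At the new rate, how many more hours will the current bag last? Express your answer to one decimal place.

1.7 hours

Initial rate:
Dose = 5.5 mcg/kg/min × 96.3 kg = 529.65 mcg/min
529.65 mcg/min × 60 min/hr = 31779 mcg/hr
Concentration = 55 mg ÷ 210 mL = 0.2619048 mg/mL = 261.9048 mcg/mL
Rate = 31779 mcg/hr ÷ 261.9048 mcg/mL = 121.338 mL/hr
Volume infused so far = 121.338 mL/hr × 0.9 hr = 109.2042 mL
Volume remaining = 210 − 109.2042 = 100.7958 mL
New rate:
Dose = 2.7 mcg/kg/min × 96.3 kg = 260.01 mcg/min
260.01 mcg/min × 60 min/hr = 15600.6 mcg/hr
Rate = 15600.6 mcg/hr ÷ 261.9048 mcg/mL = 59.56593 mL/hr
Time remaining = 100.7958 mL ÷ 59.56593 mL/hr = 1.692172 hr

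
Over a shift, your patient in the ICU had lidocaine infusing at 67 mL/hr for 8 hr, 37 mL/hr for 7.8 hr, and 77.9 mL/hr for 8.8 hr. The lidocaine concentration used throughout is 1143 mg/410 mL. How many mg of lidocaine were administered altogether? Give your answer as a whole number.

4210 mg

Concentration = 1143 mg ÷ 410 mL = 2.787805 mg/mL
Stage 1: 67 mL/hr × 8 hr = 536 mL → 536 mL × 2.787805 mg/mL = 1494.263 mg
Stage 2: 37 mL/hr × 7.8 hr = 288.6 mL → 288.6 mL × 2.787805 mg/mL = 804.5605 mg
Stage 3: 77.9 mL/hr × 8.8 hr = 685.52 mL → 685.52 mL × 2.787805 mg/mL = 1911.096 mg
Total = 1494.263 + 804.5605 + 1911.096 = 4209.92 mg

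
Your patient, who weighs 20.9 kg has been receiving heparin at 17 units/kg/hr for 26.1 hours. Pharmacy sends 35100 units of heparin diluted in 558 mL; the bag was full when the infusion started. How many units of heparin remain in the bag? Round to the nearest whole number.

Dose = 17 units/kg/hr × 20.9 kg = 355.3 units/hr
Concentration = 35100 units ÷ 558 mL = 62.90323 units/mL
Rate = 355.3 units/hr ÷ 62.90323 units/mL = 5.648359 mL/hr
Volume infused = 5.648359 mL/hr × 26.1 hr = 147.4222 mL
Volume remaining = 558 − 147.4222 = 410.5778 mL
Drug remaining = 410.5778 mL × 62.90323 units/mL = 25826.67 units

25827 units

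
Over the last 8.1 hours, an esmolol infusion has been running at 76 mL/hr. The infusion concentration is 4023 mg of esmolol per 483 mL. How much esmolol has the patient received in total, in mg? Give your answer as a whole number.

5127 mg

Concentration = 4023 mg ÷ 483 mL = 8.329193 mg/mL = 8329.193 mcg/mL
Drug rate = 76 mL/hr × 8329.193 mcg/mL = 633018.6 mcg/hr
Total = 633018.6 mcg/hr × 8.1 hr = 5127451 mcg = 5127.451 mg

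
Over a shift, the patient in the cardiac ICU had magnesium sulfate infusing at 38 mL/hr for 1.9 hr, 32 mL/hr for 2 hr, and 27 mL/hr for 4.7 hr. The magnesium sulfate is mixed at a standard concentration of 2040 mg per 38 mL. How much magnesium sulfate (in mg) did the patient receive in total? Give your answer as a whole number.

Concentration = 2040 mg ÷ 38 mL = 53.68421 mg/mL
Stage 1: 38 mL/hr × 1.9 hr = 72.2 mL → 72.2 mL × 53.68421 mg/mL = 3876 mg
Stage 2: 32 mL/hr × 2 hr = 64 mL → 64 mL × 53.68421 mg/mL = 3435.789 mg
Stage 3: 27 mL/hr × 4.7 hr = 126.9 mL → 126.9 mL × 53.68421 mg/mL = 6812.526 mg
Total = 3876 + 3435.789 + 6812.526 = 14124.32 mg

14124 mg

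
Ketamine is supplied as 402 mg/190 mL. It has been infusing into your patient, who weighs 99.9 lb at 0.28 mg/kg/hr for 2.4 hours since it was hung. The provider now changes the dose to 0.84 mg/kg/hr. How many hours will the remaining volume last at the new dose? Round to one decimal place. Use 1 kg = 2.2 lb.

9.7 hours

Initial rate:
Weight = 99.9 lb ÷ 2.2 lb/kg = 45.40909 kg
Dose = 0.28 mg/kg/hr × 45.40909 kg = 12.71455 mg/hr
Concentration = 402 mg ÷ 190 mL = 2.115789 mg/mL
Rate = 12.71455 mg/hr ÷ 2.115789 mg/mL = 6.009362 mL/hr
Volume infused so far = 6.009362 mL/hr × 2.4 hr = 14.42247 mL
Volume remaining = 190 − 14.42247 = 175.5775 mL
New rate:
Dose = 0.84 mg/kg/hr × 45.40909 kg = 38.14364 mg/hr
Rate = 38.14364 mg/hr ÷ 2.115789 mg/mL = 18.02809 mL/hr
Time remaining = 175.5775 mL ÷ 18.02809 mL/hr = 9.739111 hr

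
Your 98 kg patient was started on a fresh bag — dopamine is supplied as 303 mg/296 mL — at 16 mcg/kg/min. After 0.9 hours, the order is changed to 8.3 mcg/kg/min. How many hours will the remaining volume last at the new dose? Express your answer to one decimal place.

4.5 hours

Initial rate:
Dose = 16 mcg/kg/min × 98 kg = 1568 mcg/min
1568 mcg/min × 60 min/hr = 94080 mcg/hr
Concentration = 303 mg ÷ 296 mL = 1.023649 mg/mL = 1023.649 mcg/mL
Rate = 94080 mcg/hr ÷ 1023.649 mcg/mL = 91.90653 mL/hr
Volume infused so far = 91.90653 mL/hr × 0.9 hr = 82.71588 mL
Volume remaining = 296 − 82.71588 = 213.2841 mL
New rate:
Dose = 8.3 mcg/kg/min × 98 kg = 813.4 mcg/min
813.4 mcg/min × 60 min/hr = 48804 mcg/hr
Rate = 48804 mcg/hr ÷ 1023.649 mcg/mL = 47.67651 mL/hr
Time remaining = 213.2841 mL ÷ 47.67651 mL/hr = 4.473568 hr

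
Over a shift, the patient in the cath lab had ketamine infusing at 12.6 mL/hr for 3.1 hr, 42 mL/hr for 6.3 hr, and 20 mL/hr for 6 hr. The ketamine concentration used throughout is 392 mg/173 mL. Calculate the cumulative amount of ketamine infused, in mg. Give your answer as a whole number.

960 mg

Concentration = 392 mg ÷ 173 mL = 2.265896 mg/mL
Stage 1: 12.6 mL/hr × 3.1 hr = 39.06 mL → 39.06 mL × 2.265896 mg/mL = 88.5059 mg
Stage 2: 42 mL/hr × 6.3 hr = 264.6 mL → 264.6 mL × 2.265896 mg/mL = 599.5561 mg
Stage 3: 20 mL/hr × 6 hr = 120 mL → 120 mL × 2.265896 mg/mL = 271.9075 mg
Total = 88.5059 + 599.5561 + 271.9075 = 959.9695 mg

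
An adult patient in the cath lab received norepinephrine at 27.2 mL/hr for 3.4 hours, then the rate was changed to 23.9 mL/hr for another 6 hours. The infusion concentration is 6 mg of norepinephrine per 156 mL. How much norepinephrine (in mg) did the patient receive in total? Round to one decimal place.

Concentration = 6 mg ÷ 156 mL = 0.03846154 mg/mL
Stage 1: 27.2 mL/hr × 3.4 hr = 92.48 mL → 92.48 mL × 0.03846154 mg/mL = 3.556923 mg
Stage 2: 23.9 mL/hr × 6 hr = 143.4 mL → 143.4 mL × 0.03846154 mg/mL = 5.515385 mg
Total = 3.556923 + 5.515385 = 9.072308 mg

9.1 mg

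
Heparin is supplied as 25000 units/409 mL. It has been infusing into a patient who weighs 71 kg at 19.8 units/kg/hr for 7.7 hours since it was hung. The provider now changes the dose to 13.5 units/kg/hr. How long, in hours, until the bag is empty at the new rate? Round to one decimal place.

14.8 hours

Initial rate:
Dose = 19.8 units/kg/hr × 71 kg = 1405.8 units/hr
Concentration = 25000 units ÷ 409 mL = 61.12469 units/mL
Rate = 1405.8 units/hr ÷ 61.12469 units/mL = 22.99889 mL/hr
Volume infused so far = 22.99889 mL/hr × 7.7 hr = 177.0914 mL
Volume remaining = 409 − 177.0914 = 231.9086 mL
New rate:
Dose = 13.5 units/kg/hr × 71 kg = 958.5 units/hr
Rate = 958.5 units/hr ÷ 61.12469 units/mL = 15.68106 mL/hr
Time remaining = 231.9086 mL ÷ 15.68106 mL/hr = 14.78909 hr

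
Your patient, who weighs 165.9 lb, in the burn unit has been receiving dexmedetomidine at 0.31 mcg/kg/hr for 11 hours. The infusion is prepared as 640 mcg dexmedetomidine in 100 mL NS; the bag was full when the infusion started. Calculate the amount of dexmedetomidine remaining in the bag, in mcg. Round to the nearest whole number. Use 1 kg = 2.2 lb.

383 mcg

Weight = 165.9 lb ÷ 2.2 lb/kg = 75.40909 kg
Dose = 0.31 mcg/kg/hr × 75.40909 kg = 23.37682 mcg/hr
Concentration = 640 mcg ÷ 100 mL = 6.4 mcg/mL
Rate = 23.37682 mcg/hr ÷ 6.4 mcg/mL = 3.652628 mL/hr
Volume infused = 3.652628 mL/hr × 11 hr = 40.17891 mL
Volume remaining = 100 − 40.17891 = 59.82109 mL
Drug remaining = 59.82109 mL × 6.4 mcg/mL = 382.855 mcg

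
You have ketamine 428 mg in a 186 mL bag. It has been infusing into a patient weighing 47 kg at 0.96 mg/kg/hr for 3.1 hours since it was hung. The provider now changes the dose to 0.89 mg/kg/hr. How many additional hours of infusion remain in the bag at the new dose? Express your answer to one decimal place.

Initial rate:
Dose = 0.96 mg/kg/hr × 47 kg = 45.12 mg/hr
Concentration = 428 mg ÷ 186 mL = 2.301075 mg/mL
Rate = 45.12 mg/hr ÷ 2.301075 mg/mL = 19.60822 mL/hr
Volume infused so far = 19.60822 mL/hr × 3.1 hr = 60.7855 mL
Volume remaining = 186 − 60.7855 = 125.2145 mL
New rate:
Dose = 0.89 mg/kg/hr × 47 kg = 41.83 mg/hr
Rate = 41.83 mg/hr ÷ 2.301075 mg/mL = 18.17846 mL/hr
Time remaining = 125.2145 mL ÷ 18.17846 mL/hr = 6.888071 hr

6.9 hours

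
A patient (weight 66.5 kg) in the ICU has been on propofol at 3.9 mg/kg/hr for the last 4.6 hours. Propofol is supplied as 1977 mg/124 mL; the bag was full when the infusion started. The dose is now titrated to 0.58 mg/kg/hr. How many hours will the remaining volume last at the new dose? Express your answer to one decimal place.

Initial rate:
Dose = 3.9 mg/kg/hr × 66.5 kg = 259.35 mg/hr
Concentration = 1977 mg ÷ 124 mL = 15.94355 mg/mL
Rate = 259.35 mg/hr ÷ 15.94355 mg/mL = 16.26677 mL/hr
Volume infused so far = 16.26677 mL/hr × 4.6 hr = 74.82713 mL
Volume remaining = 124 − 74.82713 = 49.17287 mL
New rate:
Dose = 0.58 mg/kg/hr × 66.5 kg = 38.57 mg/hr
Rate = 38.57 mg/hr ÷ 15.94355 mg/mL = 2.41916 mL/hr
Time remaining = 49.17287 mL ÷ 2.41916 mL/hr = 20.32642 hr

20.3 hours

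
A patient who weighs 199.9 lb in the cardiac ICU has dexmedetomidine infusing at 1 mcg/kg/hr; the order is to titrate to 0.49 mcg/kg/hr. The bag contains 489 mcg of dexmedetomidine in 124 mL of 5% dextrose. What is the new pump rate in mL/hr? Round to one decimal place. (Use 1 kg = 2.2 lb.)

11.3 mL/hr

Weight = 199.9 lb ÷ 2.2 lb/kg = 90.86364 kg
Dose = 0.49 mcg/kg/hr × 90.86364 kg = 44.52318 mcg/hr
Concentration = 489 mcg ÷ 124 mL = 3.943548 mcg/mL
Rate = 44.52318 mcg/hr ÷ 3.943548 mcg/mL = 11.29013 mL/hr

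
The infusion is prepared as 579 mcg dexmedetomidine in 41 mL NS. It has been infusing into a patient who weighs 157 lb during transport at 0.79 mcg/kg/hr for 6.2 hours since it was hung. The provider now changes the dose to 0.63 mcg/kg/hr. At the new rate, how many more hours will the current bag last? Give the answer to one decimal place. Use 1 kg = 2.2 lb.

Initial rate:
Weight = 157 lb ÷ 2.2 lb/kg = 71.36364 kg
Dose = 0.79 mcg/kg/hr × 71.36364 kg = 56.37727 mcg/hr
Concentration = 579 mcg ÷ 41 mL = 14.12195 mcg/mL
Rate = 56.37727 mcg/hr ÷ 14.12195 mcg/mL = 3.992173 mL/hr
Volume infused so far = 3.992173 mL/hr × 6.2 hr = 24.75147 mL
Volume remaining = 41 − 24.75147 = 16.24853 mL
New rate:
Dose = 0.63 mcg/kg/hr × 71.36364 kg = 44.95909 mcg/hr
Rate = 44.95909 mcg/hr ÷ 14.12195 mcg/mL = 3.183632 mL/hr
Time remaining = 16.24853 mL ÷ 3.183632 mL/hr = 5.103771 hr

5.1 hours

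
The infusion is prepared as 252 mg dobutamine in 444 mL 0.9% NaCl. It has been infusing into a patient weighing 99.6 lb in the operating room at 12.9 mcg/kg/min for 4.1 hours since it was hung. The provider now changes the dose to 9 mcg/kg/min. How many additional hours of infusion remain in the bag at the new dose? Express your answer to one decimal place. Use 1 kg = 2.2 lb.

4.4 hours

Initial rate:
Weight = 99.6 lb ÷ 2.2 lb/kg = 45.27273 kg
Dose = 12.9 mcg/kg/min × 45.27273 kg = 584.0182 mcg/min
584.0182 mcg/min × 60 min/hr = 35041.09 mcg/hr
Concentration = 252 mg ÷ 444 mL = 0.5675676 mg/mL = 567.5676 mcg/mL
Rate = 35041.09 mcg/hr ÷ 567.5676 mcg/mL = 61.73906 mL/hr
Volume infused so far = 61.73906 mL/hr × 4.1 hr = 253.1302 mL
Volume remaining = 444 − 253.1302 = 190.8698 mL
New rate:
Dose = 9 mcg/kg/min × 45.27273 kg = 407.4545 mcg/min
407.4545 mcg/min × 60 min/hr = 24447.27 mcg/hr
Rate = 24447.27 mcg/hr ÷ 567.5676 mcg/mL = 43.07377 mL/hr
Time remaining = 190.8698 mL ÷ 43.07377 mL/hr = 4.431232 hr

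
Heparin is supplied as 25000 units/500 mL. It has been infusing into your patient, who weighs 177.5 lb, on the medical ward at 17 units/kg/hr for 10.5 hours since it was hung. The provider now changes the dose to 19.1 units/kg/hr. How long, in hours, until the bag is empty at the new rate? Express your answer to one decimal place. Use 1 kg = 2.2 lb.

Initial rate:
Weight = 177.5 lb ÷ 2.2 lb/kg = 80.68182 kg
Dose = 17 units/kg/hr × 80.68182 kg = 1371.591 units/hr
Concentration = 25000 units ÷ 500 mL = 50 units/mL
Rate = 1371.591 units/hr ÷ 50 units/mL = 27.43182 mL/hr
Volume infused so far = 27.43182 mL/hr × 10.5 hr = 288.0341 mL
Volume remaining = 500 − 288.0341 = 211.9659 mL
New rate:
Dose = 19.1 units/kg/hr × 80.68182 kg = 1541.023 units/hr
Rate = 1541.023 units/hr ÷ 50 units/mL = 30.82045 mL/hr
Time remaining = 211.9659 mL ÷ 30.82045 mL/hr = 6.877443 hr

6.9 hours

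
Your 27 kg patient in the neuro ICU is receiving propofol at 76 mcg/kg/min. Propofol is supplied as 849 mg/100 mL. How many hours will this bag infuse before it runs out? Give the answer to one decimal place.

6.9 hours

Dose = 76 mcg/kg/min × 27 kg = 2052 mcg/min
2052 mcg/min × 60 min/hr = 123120 mcg/hr
Concentration = 849 mg ÷ 100 mL = 8.49 mg/mL = 8490 mcg/mL
Rate = 123120 mcg/hr ÷ 8490 mcg/mL = 14.50177 mL/hr
Duration = 100 mL ÷ 14.50177 mL/hr = 6.895712 hr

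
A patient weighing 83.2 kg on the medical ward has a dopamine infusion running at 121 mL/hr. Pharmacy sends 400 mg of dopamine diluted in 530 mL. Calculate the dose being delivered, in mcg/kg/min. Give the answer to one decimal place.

Concentration = 400 mg ÷ 530 mL = 0.754717 mg/mL = 754.717 mcg/mL
Drug rate = 121 mL/hr × 754.717 mcg/mL = 91320.75 mcg/hr
91320.75 mcg/hr ÷ 60 min/hr = 1522.013 mcg/min
1522.013 mcg/min ÷ 83.2 kg = 18.29342 mcg/kg/min

18.3 mcg/kg/min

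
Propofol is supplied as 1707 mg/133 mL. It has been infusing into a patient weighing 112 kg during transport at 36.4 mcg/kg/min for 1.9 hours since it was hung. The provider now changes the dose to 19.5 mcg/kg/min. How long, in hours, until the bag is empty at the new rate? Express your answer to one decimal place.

9.5 hours

Initial rate:
Dose = 36.4 mcg/kg/min × 112 kg = 4076.8 mcg/min
4076.8 mcg/min × 60 min/hr = 244608 mcg/hr
Concentration = 1707 mg ÷ 133 mL = 12.83459 mg/mL = 12834.59 mcg/mL
Rate = 244608 mcg/hr ÷ 12834.59 mcg/mL = 19.0585 mL/hr
Volume infused so far = 19.0585 mL/hr × 1.9 hr = 36.21116 mL
Volume remaining = 133 − 36.21116 = 96.78884 mL
New rate:
Dose = 19.5 mcg/kg/min × 112 kg = 2184 mcg/min
2184 mcg/min × 60 min/hr = 131040 mcg/hr
Rate = 131040 mcg/hr ÷ 12834.59 mcg/mL = 10.20991 mL/hr
Time remaining = 96.78884 mL ÷ 10.20991 mL/hr = 9.47989 hr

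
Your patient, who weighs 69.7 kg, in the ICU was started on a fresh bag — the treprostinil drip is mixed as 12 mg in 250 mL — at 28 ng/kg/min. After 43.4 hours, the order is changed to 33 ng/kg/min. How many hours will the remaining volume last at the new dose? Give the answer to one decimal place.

50.1 hours

Initial rate:
Dose = 28 ng/kg/min × 69.7 kg = 1951.6 ng/min
1951.6 ng/min × 60 min/hr = 117096 ng/hr
Concentration = 12 mg ÷ 250 mL = 0.048 mg/mL = 48000 ng/mL
Rate = 117096 ng/hr ÷ 48000 ng/mL = 2.4395 mL/hr
Volume infused so far = 2.4395 mL/hr × 43.4 hr = 105.8743 mL
Volume remaining = 250 − 105.8743 = 144.1257 mL
New rate:
Dose = 33 ng/kg/min × 69.7 kg = 2300.1 ng/min
2300.1 ng/min × 60 min/hr = 138006 ng/hr
Rate = 138006 ng/hr ÷ 48000 ng/mL = 2.875125 mL/hr
Time remaining = 144.1257 mL ÷ 2.875125 mL/hr = 50.1285 hr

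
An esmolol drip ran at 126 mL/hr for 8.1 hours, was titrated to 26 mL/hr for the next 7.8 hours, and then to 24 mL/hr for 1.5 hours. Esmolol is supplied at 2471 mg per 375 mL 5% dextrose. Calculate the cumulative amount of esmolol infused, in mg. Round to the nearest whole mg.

Concentration = 2471 mg ÷ 375 mL = 6.589333 mg/mL
Stage 1: 126 mL/hr × 8.1 hr = 1020.6 mL → 1020.6 mL × 6.589333 mg/mL = 6725.074 mg
Stage 2: 26 mL/hr × 7.8 hr = 202.8 mL → 202.8 mL × 6.589333 mg/mL = 1336.317 mg
Stage 3: 24 mL/hr × 1.5 hr = 36 mL → 36 mL × 6.589333 mg/mL = 237.216 mg
Total = 6725.074 + 1336.317 + 237.216 = 8298.606 mg

8299 mg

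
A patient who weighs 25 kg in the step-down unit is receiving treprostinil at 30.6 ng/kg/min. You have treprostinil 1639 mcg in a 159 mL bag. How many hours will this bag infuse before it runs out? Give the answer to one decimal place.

Dose = 30.6 ng/kg/min × 25 kg = 765 ng/min
765 ng/min × 60 min/hr = 45900 ng/hr
Concentration = 1639 mcg ÷ 159 mL = 10.30818 mcg/mL = 10308.18 ng/mL
Rate = 45900 ng/hr ÷ 10308.18 ng/mL = 4.452776 mL/hr
Duration = 159 mL ÷ 4.452776 mL/hr = 35.70806 hr

35.7 hours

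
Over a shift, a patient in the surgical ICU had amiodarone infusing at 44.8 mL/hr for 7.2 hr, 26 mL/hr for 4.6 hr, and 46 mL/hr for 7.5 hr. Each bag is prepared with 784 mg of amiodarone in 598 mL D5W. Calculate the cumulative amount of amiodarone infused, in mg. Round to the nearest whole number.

1032 mg

Concentration = 784 mg ÷ 598 mL = 1.311037 mg/mL
Stage 1: 44.8 mL/hr × 7.2 hr = 322.56 mL → 322.56 mL × 1.311037 mg/mL = 422.888 mg
Stage 2: 26 mL/hr × 4.6 hr = 119.6 mL → 119.6 mL × 1.311037 mg/mL = 156.8 mg
Stage 3: 46 mL/hr × 7.5 hr = 345 mL → 345 mL × 1.311037 mg/mL = 452.3077 mg
Total = 422.888 + 156.8 + 452.3077 = 1031.996 mg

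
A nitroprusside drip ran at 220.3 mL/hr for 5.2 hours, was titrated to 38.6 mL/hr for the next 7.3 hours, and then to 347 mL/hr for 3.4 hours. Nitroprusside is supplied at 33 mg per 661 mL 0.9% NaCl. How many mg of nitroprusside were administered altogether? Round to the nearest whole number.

130 mg

Concentration = 33 mg ÷ 661 mL = 0.04992436 mg/mL
Stage 1: 220.3 mL/hr × 5.2 hr = 1145.56 mL → 1145.56 mL × 0.04992436 mg/mL = 57.19135 mg
Stage 2: 38.6 mL/hr × 7.3 hr = 281.78 mL → 281.78 mL × 0.04992436 mg/mL = 14.06769 mg
Stage 3: 347 mL/hr × 3.4 hr = 1179.8 mL → 1179.8 mL × 0.04992436 mg/mL = 58.90076 mg
Total = 57.19135 + 14.06769 + 58.90076 = 130.1598 mg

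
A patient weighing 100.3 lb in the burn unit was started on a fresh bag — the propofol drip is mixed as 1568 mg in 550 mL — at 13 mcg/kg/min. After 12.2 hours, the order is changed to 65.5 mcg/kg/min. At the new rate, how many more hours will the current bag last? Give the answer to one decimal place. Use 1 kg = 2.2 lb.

6.3 hours

Initial rate:
Weight = 100.3 lb ÷ 2.2 lb/kg = 45.59091 kg
Dose = 13 mcg/kg/min × 45.59091 kg = 592.6818 mcg/min
592.6818 mcg/min × 60 min/hr = 35560.91 mcg/hr
Concentration = 1568 mg ÷ 550 mL = 2.850909 mg/mL = 2850.909 mcg/mL
Rate = 35560.91 mcg/hr ÷ 2850.909 mcg/mL = 12.47353 mL/hr
Volume infused so far = 12.47353 mL/hr × 12.2 hr = 152.1771 mL
Volume remaining = 550 − 152.1771 = 397.8229 mL
New rate:
Dose = 65.5 mcg/kg/min × 45.59091 kg = 2986.205 mcg/min
2986.205 mcg/min × 60 min/hr = 179172.3 mcg/hr
Rate = 179172.3 mcg/hr ÷ 2850.909 mcg/mL = 62.84742 mL/hr
Time remaining = 397.8229 mL ÷ 62.84742 mL/hr = 6.32998 hr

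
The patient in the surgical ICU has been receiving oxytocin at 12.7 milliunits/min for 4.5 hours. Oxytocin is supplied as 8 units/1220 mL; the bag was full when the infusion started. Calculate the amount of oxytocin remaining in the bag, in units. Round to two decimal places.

4.57 units

12.7 milliunits/min × 60 min/hr = 762 milliunits/hr
Concentration = 8 units ÷ 1220 mL = 0.006557377 units/mL = 6.557377 milliunits/mL
Rate = 762 milliunits/hr ÷ 6.557377 milliunits/mL = 116.205 mL/hr
Volume infused = 116.205 mL/hr × 4.5 hr = 522.9225 mL
Volume remaining = 1220 − 522.9225 = 697.0775 mL
Drug remaining = 697.0775 mL × 6.557377 milliunits/mL = 4571 milliunits = 4.571 units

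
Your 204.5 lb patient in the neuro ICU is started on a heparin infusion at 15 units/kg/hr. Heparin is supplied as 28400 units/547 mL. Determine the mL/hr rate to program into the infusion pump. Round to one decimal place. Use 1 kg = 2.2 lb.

26.9 mL/hr

Weight = 204.5 lb ÷ 2.2 lb/kg = 92.95455 kg
Dose = 15 units/kg/hr × 92.95455 kg = 1394.318 units/hr
Concentration = 28400 units ÷ 547 mL = 51.91956 units/mL
Rate = 1394.318 units/hr ÷ 51.91956 units/mL = 26.85535 mL/hr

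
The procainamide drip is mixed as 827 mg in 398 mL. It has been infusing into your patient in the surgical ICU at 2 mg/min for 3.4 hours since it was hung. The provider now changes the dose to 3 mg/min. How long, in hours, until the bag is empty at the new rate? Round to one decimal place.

Initial rate:
2 mg/min × 60 min/hr = 120 mg/hr
Concentration = 827 mg ÷ 398 mL = 2.077889 mg/mL
Rate = 120 mg/hr ÷ 2.077889 mg/mL = 57.75091 mL/hr
Volume infused so far = 57.75091 mL/hr × 3.4 hr = 196.3531 mL
Volume remaining = 398 − 196.3531 = 201.6469 mL
New rate:
3 mg/min × 60 min/hr = 180 mg/hr
Rate = 180 mg/hr ÷ 2.077889 mg/mL = 86.62636 mL/hr
Time remaining = 201.6469 mL ÷ 86.62636 mL/hr = 2.327778 hr

2.3 hours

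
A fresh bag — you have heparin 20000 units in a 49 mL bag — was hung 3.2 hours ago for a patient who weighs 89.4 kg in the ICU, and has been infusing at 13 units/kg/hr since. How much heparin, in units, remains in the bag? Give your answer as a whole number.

16281 units

Dose = 13 units/kg/hr × 89.4 kg = 1162.2 units/hr
Concentration = 20000 units ÷ 49 mL = 408.1633 units/mL
Rate = 1162.2 units/hr ÷ 408.1633 units/mL = 2.84739 mL/hr
Volume infused = 2.84739 mL/hr × 3.2 hr = 9.111648 mL
Volume remaining = 49 − 9.111648 = 39.88835 mL
Drug remaining = 39.88835 mL × 408.1633 units/mL = 16280.96 units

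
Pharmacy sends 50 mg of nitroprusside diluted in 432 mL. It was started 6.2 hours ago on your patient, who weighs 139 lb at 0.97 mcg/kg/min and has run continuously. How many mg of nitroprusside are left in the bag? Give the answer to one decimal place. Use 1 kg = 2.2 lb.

27.2 mg

Weight = 139 lb ÷ 2.2 lb/kg = 63.18182 kg
Dose = 0.97 mcg/kg/min × 63.18182 kg = 61.28636 mcg/min
61.28636 mcg/min × 60 min/hr = 3677.182 mcg/hr
Concentration = 50 mg ÷ 432 mL = 0.1157407 mg/mL = 115.7407 mcg/mL
Rate = 3677.182 mcg/hr ÷ 115.7407 mcg/mL = 31.77085 mL/hr
Volume infused = 31.77085 mL/hr × 6.2 hr = 196.9793 mL
Volume remaining = 432 − 196.9793 = 235.0207 mL
Drug remaining = 235.0207 mL × 115.7407 mcg/mL = 27201.47 mcg = 27.20147 mg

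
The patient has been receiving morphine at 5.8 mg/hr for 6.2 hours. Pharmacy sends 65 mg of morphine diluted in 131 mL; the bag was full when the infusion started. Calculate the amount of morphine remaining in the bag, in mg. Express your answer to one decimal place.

Concentration = 65 mg ÷ 131 mL = 0.4961832 mg/mL
Rate = 5.8 mg/hr ÷ 0.4961832 mg/mL = 11.68923 mL/hr
Volume infused = 11.68923 mL/hr × 6.2 hr = 72.47323 mL
Volume remaining = 131 − 72.47323 = 58.52677 mL
Drug remaining = 58.52677 mL × 0.4961832 mg/mL = 29.04 mg

29.0 mg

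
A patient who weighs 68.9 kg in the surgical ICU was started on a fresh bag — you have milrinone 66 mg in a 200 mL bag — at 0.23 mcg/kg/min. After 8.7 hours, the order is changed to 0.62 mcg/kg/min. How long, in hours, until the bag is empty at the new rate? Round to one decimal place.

Initial rate:
Dose = 0.23 mcg/kg/min × 68.9 kg = 15.847 mcg/min
15.847 mcg/min × 60 min/hr = 950.82 mcg/hr
Concentration = 66 mg ÷ 200 mL = 0.33 mg/mL = 330 mcg/mL
Rate = 950.82 mcg/hr ÷ 330 mcg/mL = 2.881273 mL/hr
Volume infused so far = 2.881273 mL/hr × 8.7 hr = 25.06707 mL
Volume remaining = 200 − 25.06707 = 174.9329 mL
New rate:
Dose = 0.62 mcg/kg/min × 68.9 kg = 42.718 mcg/min
42.718 mcg/min × 60 min/hr = 2563.08 mcg/hr
Rate = 2563.08 mcg/hr ÷ 330 mcg/mL = 7.766909 mL/hr
Time remaining = 174.9329 mL ÷ 7.766909 mL/hr = 22.52285 hr

22.5 hours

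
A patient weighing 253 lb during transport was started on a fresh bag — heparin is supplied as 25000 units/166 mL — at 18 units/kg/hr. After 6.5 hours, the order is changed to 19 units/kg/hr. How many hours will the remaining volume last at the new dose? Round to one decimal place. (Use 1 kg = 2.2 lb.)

5.3 hours

Initial rate:
Weight = 253 lb ÷ 2.2 lb/kg = 115 kg
Dose = 18 units/kg/hr × 115 kg = 2070 units/hr
Concentration = 25000 units ÷ 166 mL = 150.6024 units/mL
Rate = 2070 units/hr ÷ 150.6024 units/mL = 13.7448 mL/hr
Volume infused so far = 13.7448 mL/hr × 6.5 hr = 89.3412 mL
Volume remaining = 166 − 89.3412 = 76.6588 mL
New rate:
Dose = 19 units/kg/hr × 115 kg = 2185 units/hr
Rate = 2185 units/hr ÷ 150.6024 units/mL = 14.5084 mL/hr
Time remaining = 76.6588 mL ÷ 14.5084 mL/hr = 5.283753 hr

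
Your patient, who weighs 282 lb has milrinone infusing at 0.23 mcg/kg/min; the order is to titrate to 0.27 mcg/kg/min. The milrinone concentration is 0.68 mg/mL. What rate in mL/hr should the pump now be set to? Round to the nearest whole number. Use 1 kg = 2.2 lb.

3 mL/hr

Weight = 282 lb ÷ 2.2 lb/kg = 128.1818 kg
Dose = 0.27 mcg/kg/min × 128.1818 kg = 34.60909 mcg/min
34.60909 mcg/min × 60 min/hr = 2076.545 mcg/hr
Concentration = 0.68 mg/mL = 680 mcg/mL
Rate = 2076.545 mcg/hr ÷ 680 mcg/mL = 3.053743 mL/hr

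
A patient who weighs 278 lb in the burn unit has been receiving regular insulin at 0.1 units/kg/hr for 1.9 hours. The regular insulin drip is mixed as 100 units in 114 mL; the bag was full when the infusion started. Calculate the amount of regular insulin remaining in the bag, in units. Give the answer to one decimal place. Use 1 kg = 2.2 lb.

Weight = 278 lb ÷ 2.2 lb/kg = 126.3636 kg
Dose = 0.1 units/kg/hr × 126.3636 kg = 12.63636 units/hr
Concentration = 100 units ÷ 114 mL = 0.877193 units/mL
Rate = 12.63636 units/hr ÷ 0.877193 units/mL = 14.40545 mL/hr
Volume infused = 14.40545 mL/hr × 1.9 hr = 27.37036 mL
Volume remaining = 114 − 27.37036 = 86.62964 mL
Drug remaining = 86.62964 mL × 0.877193 units/mL = 75.99091 units

76.0 units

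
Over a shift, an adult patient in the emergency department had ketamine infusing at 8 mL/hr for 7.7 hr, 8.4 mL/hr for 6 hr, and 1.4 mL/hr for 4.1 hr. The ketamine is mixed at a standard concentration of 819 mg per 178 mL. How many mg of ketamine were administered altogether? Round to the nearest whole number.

Concentration = 819 mg ÷ 178 mL = 4.601124 mg/mL
Stage 1: 8 mL/hr × 7.7 hr = 61.6 mL → 61.6 mL × 4.601124 mg/mL = 283.4292 mg
Stage 2: 8.4 mL/hr × 6 hr = 50.4 mL → 50.4 mL × 4.601124 mg/mL = 231.8966 mg
Stage 3: 1.4 mL/hr × 4.1 hr = 5.74 mL → 5.74 mL × 4.601124 mg/mL = 26.41045 mg
Total = 283.4292 + 231.8966 + 26.41045 = 541.7363 mg

542 mg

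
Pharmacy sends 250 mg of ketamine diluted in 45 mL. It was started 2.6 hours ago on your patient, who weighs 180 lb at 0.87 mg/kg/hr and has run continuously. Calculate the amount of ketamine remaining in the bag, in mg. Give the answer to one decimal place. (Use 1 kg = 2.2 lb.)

Weight = 180 lb ÷ 2.2 lb/kg = 81.81818 kg
Dose = 0.87 mg/kg/hr × 81.81818 kg = 71.18182 mg/hr
Concentration = 250 mg ÷ 45 mL = 5.555556 mg/mL
Rate = 71.18182 mg/hr ÷ 5.555556 mg/mL = 12.81273 mL/hr
Volume infused = 12.81273 mL/hr × 2.6 hr = 33.31309 mL
Volume remaining = 45 − 33.31309 = 11.68691 mL
Drug remaining = 11.68691 mL × 5.555556 mg/mL = 64.92727 mg

64.9 mg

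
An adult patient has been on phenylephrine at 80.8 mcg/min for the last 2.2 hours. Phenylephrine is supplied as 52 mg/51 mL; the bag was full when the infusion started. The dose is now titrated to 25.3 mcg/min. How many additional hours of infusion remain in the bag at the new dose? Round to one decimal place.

27.2 hours

Initial rate:
80.8 mcg/min × 60 min/hr = 4848 mcg/hr
Concentration = 52 mg ÷ 51 mL = 1.019608 mg/mL = 1019.608 mcg/mL
Rate = 4848 mcg/hr ÷ 1019.608 mcg/mL = 4.754769 mL/hr
Volume infused so far = 4.754769 mL/hr × 2.2 hr = 10.46049 mL
Volume remaining = 51 − 10.46049 = 40.53951 mL
New rate:
25.3 mcg/min × 60 min/hr = 1518 mcg/hr
Rate = 1518 mcg/hr ÷ 1019.608 mcg/mL = 1.488808 mL/hr
Time remaining = 40.53951 mL ÷ 1.488808 mL/hr = 27.22951 hr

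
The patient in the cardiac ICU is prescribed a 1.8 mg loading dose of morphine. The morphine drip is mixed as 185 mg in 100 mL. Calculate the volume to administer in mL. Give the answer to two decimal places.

0.97 mL

Concentration = 185 mg ÷ 100 mL = 1.85 mg/mL
Volume = 1.8 mg ÷ 1.85 mg/mL = 0.972973 mL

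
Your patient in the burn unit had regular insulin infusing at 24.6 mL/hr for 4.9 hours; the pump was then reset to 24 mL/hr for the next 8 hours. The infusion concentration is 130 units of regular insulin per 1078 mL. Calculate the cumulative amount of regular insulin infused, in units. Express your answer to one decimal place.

Concentration = 130 units ÷ 1078 mL = 0.1205937 units/mL
Stage 1: 24.6 mL/hr × 4.9 hr = 120.54 mL → 120.54 mL × 0.1205937 units/mL = 14.53636 units
Stage 2: 24 mL/hr × 8 hr = 192 mL → 192 mL × 0.1205937 units/mL = 23.15399 units
Total = 14.53636 + 23.15399 = 37.69035 units

37.7 units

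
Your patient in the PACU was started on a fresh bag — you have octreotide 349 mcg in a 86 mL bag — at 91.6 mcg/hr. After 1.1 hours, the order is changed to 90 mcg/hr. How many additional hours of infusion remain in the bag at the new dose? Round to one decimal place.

Initial rate:
Concentration = 349 mcg ÷ 86 mL = 4.05814 mcg/mL
Rate = 91.6 mcg/hr ÷ 4.05814 mcg/mL = 22.57192 mL/hr
Volume infused so far = 22.57192 mL/hr × 1.1 hr = 24.82911 mL
Volume remaining = 86 − 24.82911 = 61.17089 mL
New rate:
Rate = 90 mcg/hr ÷ 4.05814 mcg/mL = 22.17765 mL/hr
Time remaining = 61.17089 mL ÷ 22.17765 mL/hr = 2.758222 hr

2.8 hours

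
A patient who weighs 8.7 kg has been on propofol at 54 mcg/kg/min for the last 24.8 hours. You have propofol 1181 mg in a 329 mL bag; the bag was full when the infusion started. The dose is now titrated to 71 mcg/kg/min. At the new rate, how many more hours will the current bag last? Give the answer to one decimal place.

Initial rate:
Dose = 54 mcg/kg/min × 8.7 kg = 469.8 mcg/min
469.8 mcg/min × 60 min/hr = 28188 mcg/hr
Concentration = 1181 mg ÷ 329 mL = 3.589666 mg/mL = 3589.666 mcg/mL
Rate = 28188 mcg/hr ÷ 3589.666 mcg/mL = 7.852542 mL/hr
Volume infused so far = 7.852542 mL/hr × 24.8 hr = 194.743 mL
Volume remaining = 329 − 194.743 = 134.257 mL
New rate:
Dose = 71 mcg/kg/min × 8.7 kg = 617.7 mcg/min
617.7 mcg/min × 60 min/hr = 37062 mcg/hr
Rate = 37062 mcg/hr ÷ 3589.666 mcg/mL = 10.32464 mL/hr
Time remaining = 134.257 mL ÷ 10.32464 mL/hr = 13.00355 hr

13.0 hours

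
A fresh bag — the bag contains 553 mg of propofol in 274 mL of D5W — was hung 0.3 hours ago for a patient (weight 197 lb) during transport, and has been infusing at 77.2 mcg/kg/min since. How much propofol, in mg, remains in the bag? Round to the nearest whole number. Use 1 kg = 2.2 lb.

429 mg

Weight = 197 lb ÷ 2.2 lb/kg = 89.54545 kg
Dose = 77.2 mcg/kg/min × 89.54545 kg = 6912.909 mcg/min
6912.909 mcg/min × 60 min/hr = 414774.5 mcg/hr
Concentration = 553 mg ÷ 274 mL = 2.018248 mg/mL = 2018.248 mcg/mL
Rate = 414774.5 mcg/hr ÷ 2018.248 mcg/mL = 205.5122 mL/hr
Volume infused = 205.5122 mL/hr × 0.3 hr = 61.65365 mL
Volume remaining = 274 − 61.65365 = 212.3464 mL
Drug remaining = 212.3464 mL × 2018.248 mcg/mL = 428567.6 mcg = 428.5676 mg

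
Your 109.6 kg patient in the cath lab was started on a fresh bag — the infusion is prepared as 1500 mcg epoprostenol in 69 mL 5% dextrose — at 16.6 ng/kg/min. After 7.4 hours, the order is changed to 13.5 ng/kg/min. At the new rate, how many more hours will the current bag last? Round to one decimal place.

Initial rate:
Dose = 16.6 ng/kg/min × 109.6 kg = 1819.36 ng/min
1819.36 ng/min × 60 min/hr = 109161.6 ng/hr
Concentration = 1500 mcg ÷ 69 mL = 21.73913 mcg/mL = 21739.13 ng/mL
Rate = 109161.6 ng/hr ÷ 21739.13 ng/mL = 5.021434 mL/hr
Volume infused so far = 5.021434 mL/hr × 7.4 hr = 37.15861 mL
Volume remaining = 69 − 37.15861 = 31.84139 mL
New rate:
Dose = 13.5 ng/kg/min × 109.6 kg = 1479.6 ng/min
1479.6 ng/min × 60 min/hr = 88776 ng/hr
Rate = 88776 ng/hr ÷ 21739.13 ng/mL = 4.083696 mL/hr
Time remaining = 31.84139 mL ÷ 4.083696 mL/hr = 7.797199 hr

7.8 hours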